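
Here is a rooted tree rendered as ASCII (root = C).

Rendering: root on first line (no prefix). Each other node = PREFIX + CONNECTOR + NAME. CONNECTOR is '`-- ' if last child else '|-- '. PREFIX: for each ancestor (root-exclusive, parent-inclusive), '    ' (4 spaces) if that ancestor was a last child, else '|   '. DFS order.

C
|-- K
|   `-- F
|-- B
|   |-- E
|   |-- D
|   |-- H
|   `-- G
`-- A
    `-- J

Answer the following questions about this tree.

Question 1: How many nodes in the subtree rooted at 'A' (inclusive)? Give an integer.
Answer: 2

Derivation:
Subtree rooted at A contains: A, J
Count = 2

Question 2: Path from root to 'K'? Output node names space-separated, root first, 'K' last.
Walk down from root: C -> K

Answer: C K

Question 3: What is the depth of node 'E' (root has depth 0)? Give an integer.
Path from root to E: C -> B -> E
Depth = number of edges = 2

Answer: 2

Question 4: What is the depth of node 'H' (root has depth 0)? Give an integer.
Answer: 2

Derivation:
Path from root to H: C -> B -> H
Depth = number of edges = 2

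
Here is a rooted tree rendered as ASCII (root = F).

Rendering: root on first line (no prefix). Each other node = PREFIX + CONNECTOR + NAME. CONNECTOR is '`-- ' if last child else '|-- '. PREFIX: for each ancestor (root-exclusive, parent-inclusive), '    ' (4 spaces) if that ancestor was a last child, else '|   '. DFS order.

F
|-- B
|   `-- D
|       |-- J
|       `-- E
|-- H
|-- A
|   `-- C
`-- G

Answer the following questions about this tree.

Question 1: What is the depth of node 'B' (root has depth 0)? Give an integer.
Path from root to B: F -> B
Depth = number of edges = 1

Answer: 1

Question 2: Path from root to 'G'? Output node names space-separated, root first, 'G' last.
Answer: F G

Derivation:
Walk down from root: F -> G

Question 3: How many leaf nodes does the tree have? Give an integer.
Leaves (nodes with no children): C, E, G, H, J

Answer: 5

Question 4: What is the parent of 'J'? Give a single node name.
Answer: D

Derivation:
Scan adjacency: J appears as child of D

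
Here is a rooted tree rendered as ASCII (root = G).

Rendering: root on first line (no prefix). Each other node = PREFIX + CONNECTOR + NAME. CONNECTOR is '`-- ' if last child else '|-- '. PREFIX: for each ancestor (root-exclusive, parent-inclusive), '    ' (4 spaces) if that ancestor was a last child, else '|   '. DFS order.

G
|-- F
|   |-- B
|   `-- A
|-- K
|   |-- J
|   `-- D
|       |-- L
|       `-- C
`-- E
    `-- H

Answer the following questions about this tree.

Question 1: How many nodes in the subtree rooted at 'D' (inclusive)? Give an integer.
Subtree rooted at D contains: C, D, L
Count = 3

Answer: 3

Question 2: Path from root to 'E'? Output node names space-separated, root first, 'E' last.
Answer: G E

Derivation:
Walk down from root: G -> E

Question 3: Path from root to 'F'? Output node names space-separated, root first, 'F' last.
Answer: G F

Derivation:
Walk down from root: G -> F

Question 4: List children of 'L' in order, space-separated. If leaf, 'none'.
Answer: none

Derivation:
Node L's children (from adjacency): (leaf)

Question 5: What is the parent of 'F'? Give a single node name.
Scan adjacency: F appears as child of G

Answer: G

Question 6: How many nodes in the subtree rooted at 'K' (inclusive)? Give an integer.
Subtree rooted at K contains: C, D, J, K, L
Count = 5

Answer: 5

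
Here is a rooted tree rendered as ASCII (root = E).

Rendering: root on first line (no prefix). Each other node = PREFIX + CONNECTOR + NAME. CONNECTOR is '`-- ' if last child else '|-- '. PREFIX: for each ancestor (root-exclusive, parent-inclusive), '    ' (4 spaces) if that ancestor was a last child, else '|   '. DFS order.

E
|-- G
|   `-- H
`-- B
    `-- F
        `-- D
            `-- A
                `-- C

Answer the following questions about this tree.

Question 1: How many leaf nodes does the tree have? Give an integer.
Answer: 2

Derivation:
Leaves (nodes with no children): C, H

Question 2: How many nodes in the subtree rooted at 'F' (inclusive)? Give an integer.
Answer: 4

Derivation:
Subtree rooted at F contains: A, C, D, F
Count = 4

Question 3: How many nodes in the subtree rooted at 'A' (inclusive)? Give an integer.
Answer: 2

Derivation:
Subtree rooted at A contains: A, C
Count = 2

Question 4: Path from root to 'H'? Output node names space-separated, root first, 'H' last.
Answer: E G H

Derivation:
Walk down from root: E -> G -> H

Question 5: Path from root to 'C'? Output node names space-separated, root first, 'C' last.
Answer: E B F D A C

Derivation:
Walk down from root: E -> B -> F -> D -> A -> C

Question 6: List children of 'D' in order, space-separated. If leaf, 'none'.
Node D's children (from adjacency): A

Answer: A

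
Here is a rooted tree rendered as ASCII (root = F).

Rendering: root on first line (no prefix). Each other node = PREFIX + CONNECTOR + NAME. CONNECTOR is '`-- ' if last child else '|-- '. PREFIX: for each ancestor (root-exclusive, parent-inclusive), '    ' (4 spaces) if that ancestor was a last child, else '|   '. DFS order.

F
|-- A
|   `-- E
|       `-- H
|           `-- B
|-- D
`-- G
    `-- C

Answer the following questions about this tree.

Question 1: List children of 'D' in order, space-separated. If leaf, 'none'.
Node D's children (from adjacency): (leaf)

Answer: none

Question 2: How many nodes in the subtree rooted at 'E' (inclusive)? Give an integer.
Answer: 3

Derivation:
Subtree rooted at E contains: B, E, H
Count = 3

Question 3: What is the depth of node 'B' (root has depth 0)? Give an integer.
Path from root to B: F -> A -> E -> H -> B
Depth = number of edges = 4

Answer: 4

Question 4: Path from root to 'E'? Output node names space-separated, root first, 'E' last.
Walk down from root: F -> A -> E

Answer: F A E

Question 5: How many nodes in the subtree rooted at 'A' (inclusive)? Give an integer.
Answer: 4

Derivation:
Subtree rooted at A contains: A, B, E, H
Count = 4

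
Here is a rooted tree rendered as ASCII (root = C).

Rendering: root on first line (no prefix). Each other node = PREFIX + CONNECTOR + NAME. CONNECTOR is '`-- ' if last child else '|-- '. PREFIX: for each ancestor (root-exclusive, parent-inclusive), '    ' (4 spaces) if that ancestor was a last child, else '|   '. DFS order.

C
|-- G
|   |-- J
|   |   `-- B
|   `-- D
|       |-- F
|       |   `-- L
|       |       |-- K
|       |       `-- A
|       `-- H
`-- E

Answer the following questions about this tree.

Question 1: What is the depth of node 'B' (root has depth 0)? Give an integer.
Answer: 3

Derivation:
Path from root to B: C -> G -> J -> B
Depth = number of edges = 3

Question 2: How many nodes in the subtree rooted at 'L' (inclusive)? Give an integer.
Subtree rooted at L contains: A, K, L
Count = 3

Answer: 3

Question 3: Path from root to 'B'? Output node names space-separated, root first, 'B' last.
Walk down from root: C -> G -> J -> B

Answer: C G J B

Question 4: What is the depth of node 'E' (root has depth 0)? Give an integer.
Path from root to E: C -> E
Depth = number of edges = 1

Answer: 1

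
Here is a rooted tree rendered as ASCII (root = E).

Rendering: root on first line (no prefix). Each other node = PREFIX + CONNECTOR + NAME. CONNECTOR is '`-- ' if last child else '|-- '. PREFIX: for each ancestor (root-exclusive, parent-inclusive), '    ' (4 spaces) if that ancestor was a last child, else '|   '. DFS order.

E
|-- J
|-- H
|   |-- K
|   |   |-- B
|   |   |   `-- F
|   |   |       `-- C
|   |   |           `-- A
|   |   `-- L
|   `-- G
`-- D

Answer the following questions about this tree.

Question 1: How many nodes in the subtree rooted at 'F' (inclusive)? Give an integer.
Answer: 3

Derivation:
Subtree rooted at F contains: A, C, F
Count = 3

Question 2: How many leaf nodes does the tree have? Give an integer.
Answer: 5

Derivation:
Leaves (nodes with no children): A, D, G, J, L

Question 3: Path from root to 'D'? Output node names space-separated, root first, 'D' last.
Answer: E D

Derivation:
Walk down from root: E -> D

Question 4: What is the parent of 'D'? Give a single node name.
Scan adjacency: D appears as child of E

Answer: E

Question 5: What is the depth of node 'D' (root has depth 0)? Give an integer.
Answer: 1

Derivation:
Path from root to D: E -> D
Depth = number of edges = 1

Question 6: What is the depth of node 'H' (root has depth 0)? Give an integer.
Path from root to H: E -> H
Depth = number of edges = 1

Answer: 1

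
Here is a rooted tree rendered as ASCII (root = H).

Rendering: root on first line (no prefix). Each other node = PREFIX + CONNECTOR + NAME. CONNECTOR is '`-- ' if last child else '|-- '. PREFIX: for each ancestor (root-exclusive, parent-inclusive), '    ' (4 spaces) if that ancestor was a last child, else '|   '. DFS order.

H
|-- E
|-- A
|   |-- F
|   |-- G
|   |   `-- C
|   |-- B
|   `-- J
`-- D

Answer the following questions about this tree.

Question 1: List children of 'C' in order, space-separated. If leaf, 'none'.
Node C's children (from adjacency): (leaf)

Answer: none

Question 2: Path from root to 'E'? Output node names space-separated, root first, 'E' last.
Answer: H E

Derivation:
Walk down from root: H -> E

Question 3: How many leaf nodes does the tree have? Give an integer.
Leaves (nodes with no children): B, C, D, E, F, J

Answer: 6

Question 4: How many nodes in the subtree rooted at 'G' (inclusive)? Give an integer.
Subtree rooted at G contains: C, G
Count = 2

Answer: 2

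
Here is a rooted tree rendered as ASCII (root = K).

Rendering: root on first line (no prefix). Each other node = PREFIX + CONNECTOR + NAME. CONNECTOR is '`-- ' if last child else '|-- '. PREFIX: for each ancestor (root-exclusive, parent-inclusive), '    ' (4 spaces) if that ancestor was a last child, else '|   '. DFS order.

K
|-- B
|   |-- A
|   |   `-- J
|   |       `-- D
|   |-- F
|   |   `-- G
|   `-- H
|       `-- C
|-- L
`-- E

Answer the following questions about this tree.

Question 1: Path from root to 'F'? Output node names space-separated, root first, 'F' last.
Walk down from root: K -> B -> F

Answer: K B F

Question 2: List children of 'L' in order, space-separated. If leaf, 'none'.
Answer: none

Derivation:
Node L's children (from adjacency): (leaf)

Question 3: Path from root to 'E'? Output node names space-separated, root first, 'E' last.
Answer: K E

Derivation:
Walk down from root: K -> E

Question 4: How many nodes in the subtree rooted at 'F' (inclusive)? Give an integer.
Answer: 2

Derivation:
Subtree rooted at F contains: F, G
Count = 2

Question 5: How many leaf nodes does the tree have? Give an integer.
Leaves (nodes with no children): C, D, E, G, L

Answer: 5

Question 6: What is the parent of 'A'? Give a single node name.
Answer: B

Derivation:
Scan adjacency: A appears as child of B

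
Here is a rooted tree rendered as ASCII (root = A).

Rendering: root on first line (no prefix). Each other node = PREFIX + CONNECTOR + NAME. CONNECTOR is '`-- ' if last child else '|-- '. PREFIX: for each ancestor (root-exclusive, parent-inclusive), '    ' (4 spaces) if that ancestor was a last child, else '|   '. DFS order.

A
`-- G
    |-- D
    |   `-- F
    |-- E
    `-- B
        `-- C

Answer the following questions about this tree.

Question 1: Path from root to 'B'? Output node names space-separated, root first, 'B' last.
Walk down from root: A -> G -> B

Answer: A G B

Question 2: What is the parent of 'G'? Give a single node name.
Answer: A

Derivation:
Scan adjacency: G appears as child of A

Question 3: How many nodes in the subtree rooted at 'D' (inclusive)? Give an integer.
Answer: 2

Derivation:
Subtree rooted at D contains: D, F
Count = 2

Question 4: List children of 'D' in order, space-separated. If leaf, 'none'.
Node D's children (from adjacency): F

Answer: F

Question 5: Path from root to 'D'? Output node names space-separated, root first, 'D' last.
Walk down from root: A -> G -> D

Answer: A G D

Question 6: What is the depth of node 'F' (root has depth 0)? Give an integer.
Path from root to F: A -> G -> D -> F
Depth = number of edges = 3

Answer: 3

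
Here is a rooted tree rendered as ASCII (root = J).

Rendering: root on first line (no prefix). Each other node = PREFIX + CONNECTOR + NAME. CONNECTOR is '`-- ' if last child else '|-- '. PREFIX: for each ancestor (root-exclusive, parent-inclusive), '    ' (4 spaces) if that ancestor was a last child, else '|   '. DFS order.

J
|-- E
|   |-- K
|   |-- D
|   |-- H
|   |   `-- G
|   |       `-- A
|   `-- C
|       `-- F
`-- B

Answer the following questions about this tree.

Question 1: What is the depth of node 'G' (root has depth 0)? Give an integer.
Answer: 3

Derivation:
Path from root to G: J -> E -> H -> G
Depth = number of edges = 3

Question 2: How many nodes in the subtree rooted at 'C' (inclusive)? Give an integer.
Answer: 2

Derivation:
Subtree rooted at C contains: C, F
Count = 2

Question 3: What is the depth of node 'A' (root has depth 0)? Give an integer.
Path from root to A: J -> E -> H -> G -> A
Depth = number of edges = 4

Answer: 4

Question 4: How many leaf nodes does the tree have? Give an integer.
Answer: 5

Derivation:
Leaves (nodes with no children): A, B, D, F, K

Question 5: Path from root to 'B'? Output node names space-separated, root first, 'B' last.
Answer: J B

Derivation:
Walk down from root: J -> B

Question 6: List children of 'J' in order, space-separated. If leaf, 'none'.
Node J's children (from adjacency): E, B

Answer: E B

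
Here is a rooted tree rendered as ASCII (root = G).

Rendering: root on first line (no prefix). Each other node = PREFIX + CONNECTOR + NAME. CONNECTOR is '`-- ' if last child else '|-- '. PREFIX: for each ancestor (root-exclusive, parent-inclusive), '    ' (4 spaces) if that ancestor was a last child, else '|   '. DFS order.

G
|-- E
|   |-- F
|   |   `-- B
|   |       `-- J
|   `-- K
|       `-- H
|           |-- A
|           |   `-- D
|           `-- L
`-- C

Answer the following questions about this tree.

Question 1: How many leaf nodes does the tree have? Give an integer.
Leaves (nodes with no children): C, D, J, L

Answer: 4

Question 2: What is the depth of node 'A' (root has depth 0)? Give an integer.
Answer: 4

Derivation:
Path from root to A: G -> E -> K -> H -> A
Depth = number of edges = 4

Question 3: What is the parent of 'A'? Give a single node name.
Answer: H

Derivation:
Scan adjacency: A appears as child of H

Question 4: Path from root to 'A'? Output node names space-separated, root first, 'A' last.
Walk down from root: G -> E -> K -> H -> A

Answer: G E K H A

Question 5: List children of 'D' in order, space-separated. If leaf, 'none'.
Answer: none

Derivation:
Node D's children (from adjacency): (leaf)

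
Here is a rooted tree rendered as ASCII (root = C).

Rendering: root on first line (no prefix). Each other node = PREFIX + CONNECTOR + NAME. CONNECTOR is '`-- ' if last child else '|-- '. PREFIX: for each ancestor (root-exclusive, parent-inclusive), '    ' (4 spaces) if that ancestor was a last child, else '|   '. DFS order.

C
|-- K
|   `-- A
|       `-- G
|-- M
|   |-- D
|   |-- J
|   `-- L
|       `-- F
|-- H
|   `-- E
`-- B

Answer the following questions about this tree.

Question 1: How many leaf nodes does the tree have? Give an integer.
Answer: 6

Derivation:
Leaves (nodes with no children): B, D, E, F, G, J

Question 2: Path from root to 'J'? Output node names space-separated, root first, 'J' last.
Walk down from root: C -> M -> J

Answer: C M J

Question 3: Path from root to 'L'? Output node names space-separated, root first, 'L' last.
Walk down from root: C -> M -> L

Answer: C M L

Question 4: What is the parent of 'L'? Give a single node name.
Scan adjacency: L appears as child of M

Answer: M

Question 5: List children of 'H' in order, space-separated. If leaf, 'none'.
Node H's children (from adjacency): E

Answer: E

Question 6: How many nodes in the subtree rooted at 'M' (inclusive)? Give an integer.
Answer: 5

Derivation:
Subtree rooted at M contains: D, F, J, L, M
Count = 5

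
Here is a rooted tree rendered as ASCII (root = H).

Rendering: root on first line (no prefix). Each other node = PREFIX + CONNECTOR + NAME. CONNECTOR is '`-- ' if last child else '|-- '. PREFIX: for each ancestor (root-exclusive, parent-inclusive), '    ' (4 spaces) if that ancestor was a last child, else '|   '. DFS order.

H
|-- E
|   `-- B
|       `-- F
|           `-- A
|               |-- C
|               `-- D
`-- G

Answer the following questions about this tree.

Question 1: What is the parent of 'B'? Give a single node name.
Answer: E

Derivation:
Scan adjacency: B appears as child of E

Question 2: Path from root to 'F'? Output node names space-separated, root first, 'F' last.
Answer: H E B F

Derivation:
Walk down from root: H -> E -> B -> F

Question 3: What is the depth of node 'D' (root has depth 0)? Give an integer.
Answer: 5

Derivation:
Path from root to D: H -> E -> B -> F -> A -> D
Depth = number of edges = 5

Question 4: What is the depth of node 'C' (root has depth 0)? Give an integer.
Path from root to C: H -> E -> B -> F -> A -> C
Depth = number of edges = 5

Answer: 5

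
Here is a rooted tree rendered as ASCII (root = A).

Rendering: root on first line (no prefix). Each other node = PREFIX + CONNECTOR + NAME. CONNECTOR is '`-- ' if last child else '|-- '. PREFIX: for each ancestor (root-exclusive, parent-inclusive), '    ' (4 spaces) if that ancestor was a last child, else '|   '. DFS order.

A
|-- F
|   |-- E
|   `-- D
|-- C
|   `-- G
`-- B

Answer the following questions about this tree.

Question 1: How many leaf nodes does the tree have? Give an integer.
Answer: 4

Derivation:
Leaves (nodes with no children): B, D, E, G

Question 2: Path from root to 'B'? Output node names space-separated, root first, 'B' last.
Answer: A B

Derivation:
Walk down from root: A -> B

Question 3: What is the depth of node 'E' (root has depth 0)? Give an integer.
Answer: 2

Derivation:
Path from root to E: A -> F -> E
Depth = number of edges = 2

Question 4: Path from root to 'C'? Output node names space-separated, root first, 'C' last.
Walk down from root: A -> C

Answer: A C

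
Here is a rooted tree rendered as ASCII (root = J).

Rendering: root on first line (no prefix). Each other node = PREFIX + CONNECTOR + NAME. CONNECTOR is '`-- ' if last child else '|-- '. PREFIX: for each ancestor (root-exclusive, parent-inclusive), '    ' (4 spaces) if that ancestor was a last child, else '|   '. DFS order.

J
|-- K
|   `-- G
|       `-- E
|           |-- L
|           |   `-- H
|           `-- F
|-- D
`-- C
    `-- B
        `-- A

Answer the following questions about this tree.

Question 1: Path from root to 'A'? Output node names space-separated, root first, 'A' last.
Walk down from root: J -> C -> B -> A

Answer: J C B A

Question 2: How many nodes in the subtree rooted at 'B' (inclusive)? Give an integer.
Subtree rooted at B contains: A, B
Count = 2

Answer: 2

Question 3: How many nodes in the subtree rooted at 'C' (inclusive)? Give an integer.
Subtree rooted at C contains: A, B, C
Count = 3

Answer: 3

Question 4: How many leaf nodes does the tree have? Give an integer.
Leaves (nodes with no children): A, D, F, H

Answer: 4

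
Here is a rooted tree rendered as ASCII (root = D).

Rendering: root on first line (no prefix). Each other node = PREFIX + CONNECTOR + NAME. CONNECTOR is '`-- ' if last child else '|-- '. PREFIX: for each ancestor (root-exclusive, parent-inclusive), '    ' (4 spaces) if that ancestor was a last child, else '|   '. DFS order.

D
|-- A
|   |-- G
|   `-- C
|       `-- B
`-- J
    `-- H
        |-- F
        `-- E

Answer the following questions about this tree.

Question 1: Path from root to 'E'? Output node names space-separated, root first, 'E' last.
Walk down from root: D -> J -> H -> E

Answer: D J H E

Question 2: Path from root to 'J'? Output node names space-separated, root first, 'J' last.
Answer: D J

Derivation:
Walk down from root: D -> J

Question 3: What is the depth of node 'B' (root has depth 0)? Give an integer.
Path from root to B: D -> A -> C -> B
Depth = number of edges = 3

Answer: 3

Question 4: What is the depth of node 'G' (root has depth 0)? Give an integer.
Path from root to G: D -> A -> G
Depth = number of edges = 2

Answer: 2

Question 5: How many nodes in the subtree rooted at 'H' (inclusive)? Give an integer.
Answer: 3

Derivation:
Subtree rooted at H contains: E, F, H
Count = 3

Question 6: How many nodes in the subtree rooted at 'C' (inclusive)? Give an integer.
Answer: 2

Derivation:
Subtree rooted at C contains: B, C
Count = 2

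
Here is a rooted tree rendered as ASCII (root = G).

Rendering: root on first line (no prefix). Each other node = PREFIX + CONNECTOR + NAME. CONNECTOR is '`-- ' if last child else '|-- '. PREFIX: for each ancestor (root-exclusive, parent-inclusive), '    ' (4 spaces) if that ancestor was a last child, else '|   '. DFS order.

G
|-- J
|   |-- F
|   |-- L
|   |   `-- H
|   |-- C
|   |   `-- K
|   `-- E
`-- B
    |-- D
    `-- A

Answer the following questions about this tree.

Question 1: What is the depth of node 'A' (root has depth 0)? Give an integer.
Path from root to A: G -> B -> A
Depth = number of edges = 2

Answer: 2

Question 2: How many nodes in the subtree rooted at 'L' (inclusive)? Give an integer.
Answer: 2

Derivation:
Subtree rooted at L contains: H, L
Count = 2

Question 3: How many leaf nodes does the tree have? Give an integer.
Answer: 6

Derivation:
Leaves (nodes with no children): A, D, E, F, H, K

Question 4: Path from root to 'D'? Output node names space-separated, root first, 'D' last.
Answer: G B D

Derivation:
Walk down from root: G -> B -> D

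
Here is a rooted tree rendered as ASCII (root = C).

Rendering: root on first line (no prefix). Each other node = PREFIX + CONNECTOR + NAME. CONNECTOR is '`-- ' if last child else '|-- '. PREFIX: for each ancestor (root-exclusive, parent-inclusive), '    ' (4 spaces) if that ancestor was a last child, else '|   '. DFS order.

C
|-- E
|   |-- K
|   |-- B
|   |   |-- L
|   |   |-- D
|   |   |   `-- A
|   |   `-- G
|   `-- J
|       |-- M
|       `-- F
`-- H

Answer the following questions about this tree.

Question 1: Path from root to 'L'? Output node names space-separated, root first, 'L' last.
Walk down from root: C -> E -> B -> L

Answer: C E B L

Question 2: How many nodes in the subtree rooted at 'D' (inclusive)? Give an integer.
Answer: 2

Derivation:
Subtree rooted at D contains: A, D
Count = 2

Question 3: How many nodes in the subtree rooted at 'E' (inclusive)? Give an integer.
Answer: 10

Derivation:
Subtree rooted at E contains: A, B, D, E, F, G, J, K, L, M
Count = 10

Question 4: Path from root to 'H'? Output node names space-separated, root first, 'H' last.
Answer: C H

Derivation:
Walk down from root: C -> H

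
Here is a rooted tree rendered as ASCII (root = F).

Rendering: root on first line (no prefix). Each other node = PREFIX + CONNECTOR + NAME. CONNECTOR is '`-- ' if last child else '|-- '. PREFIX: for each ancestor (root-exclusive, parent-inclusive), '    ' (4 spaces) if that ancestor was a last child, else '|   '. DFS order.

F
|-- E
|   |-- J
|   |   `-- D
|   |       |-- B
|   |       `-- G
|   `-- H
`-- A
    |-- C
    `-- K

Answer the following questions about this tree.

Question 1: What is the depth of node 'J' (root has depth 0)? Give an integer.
Answer: 2

Derivation:
Path from root to J: F -> E -> J
Depth = number of edges = 2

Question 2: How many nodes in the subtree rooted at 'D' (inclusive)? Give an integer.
Answer: 3

Derivation:
Subtree rooted at D contains: B, D, G
Count = 3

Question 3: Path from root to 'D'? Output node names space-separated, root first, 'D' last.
Answer: F E J D

Derivation:
Walk down from root: F -> E -> J -> D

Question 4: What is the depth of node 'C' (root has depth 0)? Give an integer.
Answer: 2

Derivation:
Path from root to C: F -> A -> C
Depth = number of edges = 2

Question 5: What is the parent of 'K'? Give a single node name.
Answer: A

Derivation:
Scan adjacency: K appears as child of A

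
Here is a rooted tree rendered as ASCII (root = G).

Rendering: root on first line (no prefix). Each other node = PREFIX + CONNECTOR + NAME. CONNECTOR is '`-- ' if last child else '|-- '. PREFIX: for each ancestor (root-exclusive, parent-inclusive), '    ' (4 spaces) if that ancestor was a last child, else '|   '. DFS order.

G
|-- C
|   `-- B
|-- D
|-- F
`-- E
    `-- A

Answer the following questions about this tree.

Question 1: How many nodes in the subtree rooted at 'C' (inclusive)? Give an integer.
Subtree rooted at C contains: B, C
Count = 2

Answer: 2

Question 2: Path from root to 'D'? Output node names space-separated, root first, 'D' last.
Walk down from root: G -> D

Answer: G D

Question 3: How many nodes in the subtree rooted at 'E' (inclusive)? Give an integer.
Answer: 2

Derivation:
Subtree rooted at E contains: A, E
Count = 2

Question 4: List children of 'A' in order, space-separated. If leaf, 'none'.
Answer: none

Derivation:
Node A's children (from adjacency): (leaf)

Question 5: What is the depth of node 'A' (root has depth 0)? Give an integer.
Answer: 2

Derivation:
Path from root to A: G -> E -> A
Depth = number of edges = 2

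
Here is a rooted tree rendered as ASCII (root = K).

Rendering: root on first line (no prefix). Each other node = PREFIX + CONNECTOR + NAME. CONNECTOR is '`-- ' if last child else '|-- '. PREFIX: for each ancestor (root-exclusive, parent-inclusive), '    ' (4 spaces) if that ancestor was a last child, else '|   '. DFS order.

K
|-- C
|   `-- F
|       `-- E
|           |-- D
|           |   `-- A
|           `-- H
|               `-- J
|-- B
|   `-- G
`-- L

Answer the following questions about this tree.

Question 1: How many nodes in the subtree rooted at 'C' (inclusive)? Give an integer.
Subtree rooted at C contains: A, C, D, E, F, H, J
Count = 7

Answer: 7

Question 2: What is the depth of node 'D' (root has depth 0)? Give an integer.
Answer: 4

Derivation:
Path from root to D: K -> C -> F -> E -> D
Depth = number of edges = 4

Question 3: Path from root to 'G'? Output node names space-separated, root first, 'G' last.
Answer: K B G

Derivation:
Walk down from root: K -> B -> G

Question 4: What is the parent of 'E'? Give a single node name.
Scan adjacency: E appears as child of F

Answer: F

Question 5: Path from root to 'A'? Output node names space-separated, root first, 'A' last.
Answer: K C F E D A

Derivation:
Walk down from root: K -> C -> F -> E -> D -> A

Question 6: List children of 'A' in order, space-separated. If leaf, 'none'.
Answer: none

Derivation:
Node A's children (from adjacency): (leaf)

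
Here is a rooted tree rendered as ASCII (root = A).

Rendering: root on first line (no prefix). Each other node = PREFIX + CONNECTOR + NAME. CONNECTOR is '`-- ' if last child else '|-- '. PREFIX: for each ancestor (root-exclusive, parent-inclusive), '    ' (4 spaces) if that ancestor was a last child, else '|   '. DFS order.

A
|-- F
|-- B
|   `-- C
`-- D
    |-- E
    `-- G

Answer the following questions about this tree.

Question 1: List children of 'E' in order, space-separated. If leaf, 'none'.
Node E's children (from adjacency): (leaf)

Answer: none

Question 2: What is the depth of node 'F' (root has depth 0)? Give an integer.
Path from root to F: A -> F
Depth = number of edges = 1

Answer: 1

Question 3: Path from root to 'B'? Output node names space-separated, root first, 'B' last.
Walk down from root: A -> B

Answer: A B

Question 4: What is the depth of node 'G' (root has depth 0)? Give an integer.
Path from root to G: A -> D -> G
Depth = number of edges = 2

Answer: 2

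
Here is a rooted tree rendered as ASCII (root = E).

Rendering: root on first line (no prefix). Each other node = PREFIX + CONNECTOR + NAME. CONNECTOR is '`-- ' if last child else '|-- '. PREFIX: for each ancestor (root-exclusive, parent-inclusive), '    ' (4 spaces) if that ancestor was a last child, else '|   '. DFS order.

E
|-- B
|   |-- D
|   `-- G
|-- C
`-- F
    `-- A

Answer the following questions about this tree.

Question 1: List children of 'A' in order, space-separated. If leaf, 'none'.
Answer: none

Derivation:
Node A's children (from adjacency): (leaf)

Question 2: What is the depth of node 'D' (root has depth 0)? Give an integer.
Answer: 2

Derivation:
Path from root to D: E -> B -> D
Depth = number of edges = 2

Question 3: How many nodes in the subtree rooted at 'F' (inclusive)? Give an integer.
Answer: 2

Derivation:
Subtree rooted at F contains: A, F
Count = 2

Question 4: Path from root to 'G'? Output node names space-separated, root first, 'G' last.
Walk down from root: E -> B -> G

Answer: E B G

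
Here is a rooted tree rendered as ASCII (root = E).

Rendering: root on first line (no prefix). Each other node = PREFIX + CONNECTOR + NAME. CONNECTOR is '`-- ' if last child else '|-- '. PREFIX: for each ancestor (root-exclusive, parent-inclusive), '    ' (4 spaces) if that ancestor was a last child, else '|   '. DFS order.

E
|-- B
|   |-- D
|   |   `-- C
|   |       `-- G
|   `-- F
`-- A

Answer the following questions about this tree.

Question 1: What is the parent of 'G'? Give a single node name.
Answer: C

Derivation:
Scan adjacency: G appears as child of C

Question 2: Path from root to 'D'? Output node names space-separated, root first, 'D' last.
Answer: E B D

Derivation:
Walk down from root: E -> B -> D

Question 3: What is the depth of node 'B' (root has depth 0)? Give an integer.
Path from root to B: E -> B
Depth = number of edges = 1

Answer: 1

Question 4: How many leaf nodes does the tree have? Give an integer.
Answer: 3

Derivation:
Leaves (nodes with no children): A, F, G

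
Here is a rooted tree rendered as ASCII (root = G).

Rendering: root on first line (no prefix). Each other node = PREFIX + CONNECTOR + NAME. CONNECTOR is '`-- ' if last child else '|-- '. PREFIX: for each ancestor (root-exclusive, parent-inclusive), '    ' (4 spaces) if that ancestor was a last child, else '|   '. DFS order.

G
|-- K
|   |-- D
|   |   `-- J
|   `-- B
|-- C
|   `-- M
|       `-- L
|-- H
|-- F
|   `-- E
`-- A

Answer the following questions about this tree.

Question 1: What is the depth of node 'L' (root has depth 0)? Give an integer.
Path from root to L: G -> C -> M -> L
Depth = number of edges = 3

Answer: 3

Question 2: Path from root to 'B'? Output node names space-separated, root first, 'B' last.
Answer: G K B

Derivation:
Walk down from root: G -> K -> B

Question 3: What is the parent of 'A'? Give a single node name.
Answer: G

Derivation:
Scan adjacency: A appears as child of G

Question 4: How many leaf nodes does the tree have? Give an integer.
Answer: 6

Derivation:
Leaves (nodes with no children): A, B, E, H, J, L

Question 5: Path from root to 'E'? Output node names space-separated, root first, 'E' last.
Answer: G F E

Derivation:
Walk down from root: G -> F -> E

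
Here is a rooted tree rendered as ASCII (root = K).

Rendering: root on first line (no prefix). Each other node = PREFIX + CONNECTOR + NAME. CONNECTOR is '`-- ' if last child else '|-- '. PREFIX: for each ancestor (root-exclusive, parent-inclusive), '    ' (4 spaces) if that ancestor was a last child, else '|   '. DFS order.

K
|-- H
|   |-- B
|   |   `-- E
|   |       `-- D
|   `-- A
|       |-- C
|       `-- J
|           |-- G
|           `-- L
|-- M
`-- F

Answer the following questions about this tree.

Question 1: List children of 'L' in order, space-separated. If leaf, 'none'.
Answer: none

Derivation:
Node L's children (from adjacency): (leaf)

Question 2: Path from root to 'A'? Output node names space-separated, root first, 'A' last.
Answer: K H A

Derivation:
Walk down from root: K -> H -> A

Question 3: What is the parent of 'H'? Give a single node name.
Scan adjacency: H appears as child of K

Answer: K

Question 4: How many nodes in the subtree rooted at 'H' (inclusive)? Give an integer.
Subtree rooted at H contains: A, B, C, D, E, G, H, J, L
Count = 9

Answer: 9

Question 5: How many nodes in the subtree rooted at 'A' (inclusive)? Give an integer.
Answer: 5

Derivation:
Subtree rooted at A contains: A, C, G, J, L
Count = 5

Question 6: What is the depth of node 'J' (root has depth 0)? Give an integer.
Answer: 3

Derivation:
Path from root to J: K -> H -> A -> J
Depth = number of edges = 3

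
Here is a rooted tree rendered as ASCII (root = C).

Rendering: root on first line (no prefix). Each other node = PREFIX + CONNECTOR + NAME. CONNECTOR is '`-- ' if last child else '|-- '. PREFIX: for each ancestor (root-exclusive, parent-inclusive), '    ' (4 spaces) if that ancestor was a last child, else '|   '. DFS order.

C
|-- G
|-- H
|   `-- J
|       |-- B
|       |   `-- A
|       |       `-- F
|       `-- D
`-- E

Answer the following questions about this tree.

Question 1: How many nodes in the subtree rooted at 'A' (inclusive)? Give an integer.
Subtree rooted at A contains: A, F
Count = 2

Answer: 2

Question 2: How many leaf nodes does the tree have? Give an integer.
Leaves (nodes with no children): D, E, F, G

Answer: 4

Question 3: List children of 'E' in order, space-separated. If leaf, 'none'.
Answer: none

Derivation:
Node E's children (from adjacency): (leaf)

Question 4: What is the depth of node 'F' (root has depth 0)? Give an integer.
Path from root to F: C -> H -> J -> B -> A -> F
Depth = number of edges = 5

Answer: 5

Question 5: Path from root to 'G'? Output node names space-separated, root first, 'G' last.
Answer: C G

Derivation:
Walk down from root: C -> G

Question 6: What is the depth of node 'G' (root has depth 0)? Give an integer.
Answer: 1

Derivation:
Path from root to G: C -> G
Depth = number of edges = 1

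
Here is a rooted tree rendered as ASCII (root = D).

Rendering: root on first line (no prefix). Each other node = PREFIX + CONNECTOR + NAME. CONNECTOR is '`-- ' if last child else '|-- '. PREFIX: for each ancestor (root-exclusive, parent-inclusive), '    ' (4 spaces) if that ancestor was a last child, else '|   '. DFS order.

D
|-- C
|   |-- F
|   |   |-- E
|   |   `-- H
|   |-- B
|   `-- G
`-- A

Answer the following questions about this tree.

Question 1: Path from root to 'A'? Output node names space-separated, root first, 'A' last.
Answer: D A

Derivation:
Walk down from root: D -> A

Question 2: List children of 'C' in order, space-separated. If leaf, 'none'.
Answer: F B G

Derivation:
Node C's children (from adjacency): F, B, G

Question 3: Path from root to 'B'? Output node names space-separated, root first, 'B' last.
Walk down from root: D -> C -> B

Answer: D C B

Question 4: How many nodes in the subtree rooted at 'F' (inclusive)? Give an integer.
Subtree rooted at F contains: E, F, H
Count = 3

Answer: 3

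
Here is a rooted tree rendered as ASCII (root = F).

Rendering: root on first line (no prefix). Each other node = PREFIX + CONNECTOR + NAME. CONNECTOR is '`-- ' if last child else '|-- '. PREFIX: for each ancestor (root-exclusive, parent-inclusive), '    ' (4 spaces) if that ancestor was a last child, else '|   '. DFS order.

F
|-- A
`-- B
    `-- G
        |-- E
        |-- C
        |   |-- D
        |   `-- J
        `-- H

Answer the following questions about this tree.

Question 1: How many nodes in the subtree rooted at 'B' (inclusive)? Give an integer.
Subtree rooted at B contains: B, C, D, E, G, H, J
Count = 7

Answer: 7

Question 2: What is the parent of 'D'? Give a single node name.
Answer: C

Derivation:
Scan adjacency: D appears as child of C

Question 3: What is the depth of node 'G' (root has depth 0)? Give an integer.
Answer: 2

Derivation:
Path from root to G: F -> B -> G
Depth = number of edges = 2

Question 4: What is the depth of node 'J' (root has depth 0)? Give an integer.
Path from root to J: F -> B -> G -> C -> J
Depth = number of edges = 4

Answer: 4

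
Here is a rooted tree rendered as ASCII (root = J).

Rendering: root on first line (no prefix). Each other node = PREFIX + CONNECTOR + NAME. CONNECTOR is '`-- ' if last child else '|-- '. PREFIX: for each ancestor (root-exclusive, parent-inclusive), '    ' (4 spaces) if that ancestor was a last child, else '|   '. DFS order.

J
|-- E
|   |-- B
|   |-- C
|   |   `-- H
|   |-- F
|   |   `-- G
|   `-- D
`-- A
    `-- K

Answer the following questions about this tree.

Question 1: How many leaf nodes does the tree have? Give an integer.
Answer: 5

Derivation:
Leaves (nodes with no children): B, D, G, H, K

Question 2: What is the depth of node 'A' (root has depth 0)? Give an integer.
Answer: 1

Derivation:
Path from root to A: J -> A
Depth = number of edges = 1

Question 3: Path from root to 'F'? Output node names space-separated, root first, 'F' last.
Walk down from root: J -> E -> F

Answer: J E F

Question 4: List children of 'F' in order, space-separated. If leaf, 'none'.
Answer: G

Derivation:
Node F's children (from adjacency): G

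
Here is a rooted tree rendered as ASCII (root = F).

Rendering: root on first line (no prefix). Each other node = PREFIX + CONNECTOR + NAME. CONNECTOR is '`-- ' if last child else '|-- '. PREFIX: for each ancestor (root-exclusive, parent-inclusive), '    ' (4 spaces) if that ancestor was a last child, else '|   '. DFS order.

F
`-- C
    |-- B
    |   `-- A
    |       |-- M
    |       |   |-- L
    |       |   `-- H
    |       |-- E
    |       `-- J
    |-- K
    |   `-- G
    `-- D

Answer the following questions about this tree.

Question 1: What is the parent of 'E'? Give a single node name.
Answer: A

Derivation:
Scan adjacency: E appears as child of A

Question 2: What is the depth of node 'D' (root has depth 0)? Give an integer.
Answer: 2

Derivation:
Path from root to D: F -> C -> D
Depth = number of edges = 2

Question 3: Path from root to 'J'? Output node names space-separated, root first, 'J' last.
Walk down from root: F -> C -> B -> A -> J

Answer: F C B A J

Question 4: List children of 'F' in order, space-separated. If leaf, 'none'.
Node F's children (from adjacency): C

Answer: C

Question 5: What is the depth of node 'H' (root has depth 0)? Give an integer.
Answer: 5

Derivation:
Path from root to H: F -> C -> B -> A -> M -> H
Depth = number of edges = 5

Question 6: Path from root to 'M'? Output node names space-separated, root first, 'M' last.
Walk down from root: F -> C -> B -> A -> M

Answer: F C B A M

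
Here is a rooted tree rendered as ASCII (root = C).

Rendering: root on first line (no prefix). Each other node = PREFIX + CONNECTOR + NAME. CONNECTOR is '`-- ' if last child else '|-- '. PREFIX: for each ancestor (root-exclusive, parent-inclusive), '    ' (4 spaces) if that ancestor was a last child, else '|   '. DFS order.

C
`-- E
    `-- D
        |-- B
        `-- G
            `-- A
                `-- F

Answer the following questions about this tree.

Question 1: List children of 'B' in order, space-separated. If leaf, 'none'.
Answer: none

Derivation:
Node B's children (from adjacency): (leaf)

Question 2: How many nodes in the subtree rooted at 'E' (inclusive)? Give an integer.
Subtree rooted at E contains: A, B, D, E, F, G
Count = 6

Answer: 6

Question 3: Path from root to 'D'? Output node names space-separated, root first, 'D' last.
Answer: C E D

Derivation:
Walk down from root: C -> E -> D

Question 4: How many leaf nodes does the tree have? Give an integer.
Leaves (nodes with no children): B, F

Answer: 2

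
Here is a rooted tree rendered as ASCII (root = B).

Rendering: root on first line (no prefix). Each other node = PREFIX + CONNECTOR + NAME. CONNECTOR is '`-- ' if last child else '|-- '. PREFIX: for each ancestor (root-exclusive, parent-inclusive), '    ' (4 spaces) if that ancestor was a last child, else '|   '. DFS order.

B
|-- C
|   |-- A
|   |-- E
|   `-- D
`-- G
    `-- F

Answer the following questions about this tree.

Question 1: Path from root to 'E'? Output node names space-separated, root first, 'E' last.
Answer: B C E

Derivation:
Walk down from root: B -> C -> E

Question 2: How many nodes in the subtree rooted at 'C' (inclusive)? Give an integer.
Answer: 4

Derivation:
Subtree rooted at C contains: A, C, D, E
Count = 4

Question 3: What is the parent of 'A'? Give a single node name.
Scan adjacency: A appears as child of C

Answer: C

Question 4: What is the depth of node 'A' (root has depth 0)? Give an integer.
Answer: 2

Derivation:
Path from root to A: B -> C -> A
Depth = number of edges = 2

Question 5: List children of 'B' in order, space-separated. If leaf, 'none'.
Answer: C G

Derivation:
Node B's children (from adjacency): C, G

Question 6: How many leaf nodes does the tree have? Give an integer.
Answer: 4

Derivation:
Leaves (nodes with no children): A, D, E, F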